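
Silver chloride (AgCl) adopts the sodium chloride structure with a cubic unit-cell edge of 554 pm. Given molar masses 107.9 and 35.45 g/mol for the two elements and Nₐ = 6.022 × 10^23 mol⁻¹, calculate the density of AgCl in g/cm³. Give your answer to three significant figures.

5.60 g/cm³

The sodium chloride structure contains Z = 4 formula units per cell; M(AgCl) = 107.9 + 35.45 = 143.35 g/mol.
a³ = (5.540 × 10^-8 cm)³ = 1.700 × 10^-22 cm³.
ρ = 4 × 143.35 / (6.022 × 10²³ × 1.700 × 10^-22) = 5.600 g/cm³.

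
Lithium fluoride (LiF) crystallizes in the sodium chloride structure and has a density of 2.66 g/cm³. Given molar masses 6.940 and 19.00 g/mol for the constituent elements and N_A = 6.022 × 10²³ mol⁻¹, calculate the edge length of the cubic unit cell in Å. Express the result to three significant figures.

M(LiF) = 25.94 g/mol; Z = 4 formula units per cell.
a³ = Z·M/(N_A·ρ) = 4 × 25.94 / (6.022 × 10²³ × 2.66) = 6.478 × 10^-23 cm³, so a = 4.016 × 10^-8 cm = 4.02 Å.

4.02 Å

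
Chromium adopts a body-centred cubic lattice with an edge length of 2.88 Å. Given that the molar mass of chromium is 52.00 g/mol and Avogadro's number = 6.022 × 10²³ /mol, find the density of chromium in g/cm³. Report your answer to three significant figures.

A BCC unit cell contains Z = 2 atoms.
Cell volume: a³ = (2.88 Å)³ = (2.880 × 10^-8 cm)³ = 2.389 × 10^-23 cm³.
ρ = Z·M/(N_A·a³) = 2 × 52.00 / (6.022 × 10²³ × 2.389 × 10^-23) = 7.230 g/cm³.

7.23 g/cm³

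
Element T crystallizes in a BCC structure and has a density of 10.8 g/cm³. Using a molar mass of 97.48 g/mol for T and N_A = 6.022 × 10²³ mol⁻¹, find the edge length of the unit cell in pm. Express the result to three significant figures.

311 pm

With Z = 2 atoms per BCC cell, a³ = Z·M/(N_A·ρ) = 2 × 97.48 / (6.022 × 10²³ × 10.80 g/cm³) = 2.998 × 10^-23 cm³.
a = (2.998 × 10^-23)^(1/3) = 3.106 × 10^-8 cm = 311 pm.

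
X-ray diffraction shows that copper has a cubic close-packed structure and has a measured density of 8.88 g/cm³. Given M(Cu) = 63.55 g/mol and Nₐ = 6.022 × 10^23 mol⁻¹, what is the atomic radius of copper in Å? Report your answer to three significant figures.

For an FCC cell (Z = 4), a³ = Z·M/(N_A·ρ) = 4 × 63.55 / (6.022 × 10²³ × 8.880) = 4.754 × 10^-23 cm³, so a = 3.622 × 10^-8 cm = 3.622 Å.
Atoms touch along the face diagonal, so √2·a = 4r, so r = 0.3536 × a = 1.28 Å.

1.28 Å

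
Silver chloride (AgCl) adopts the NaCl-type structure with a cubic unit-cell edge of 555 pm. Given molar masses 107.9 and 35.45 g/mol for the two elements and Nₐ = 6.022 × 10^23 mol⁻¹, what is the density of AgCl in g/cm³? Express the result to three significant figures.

The NaCl-type structure contains Z = 4 formula units per cell; M(AgCl) = 107.9 + 35.45 = 143.35 g/mol.
a³ = (5.550 × 10^-8 cm)³ = 1.710 × 10^-22 cm³.
ρ = 4 × 143.35 / (6.022 × 10²³ × 1.710 × 10^-22) = 5.570 g/cm³.

5.57 g/cm³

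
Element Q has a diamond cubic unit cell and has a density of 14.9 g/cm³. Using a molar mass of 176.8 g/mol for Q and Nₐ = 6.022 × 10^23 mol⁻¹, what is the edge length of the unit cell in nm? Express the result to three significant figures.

0.540 nm

With Z = 8 atoms per diamond cubic cell, a³ = Z·M/(N_A·ρ) = 8 × 176.8 / (6.022 × 10²³ × 14.90 g/cm³) = 1.576 × 10^-22 cm³.
a = (1.576 × 10^-22)^(1/3) = 5.402 × 10^-8 cm = 0.540 nm.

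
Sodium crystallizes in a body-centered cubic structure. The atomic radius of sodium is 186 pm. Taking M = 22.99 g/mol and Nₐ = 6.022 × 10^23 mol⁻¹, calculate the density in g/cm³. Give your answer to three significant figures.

In a BCC lattice, atoms touch along the body diagonal, so √3·a = 4r, giving a = 429.5 pm = 4.295 × 10^-8 cm.
With Z = 2, ρ = Z·M/(N_A·a³) = 2 × 22.99 / (6.022 × 10²³ × 7.926 × 10^-23) = 0.9634 g/cm³.

0.963 g/cm³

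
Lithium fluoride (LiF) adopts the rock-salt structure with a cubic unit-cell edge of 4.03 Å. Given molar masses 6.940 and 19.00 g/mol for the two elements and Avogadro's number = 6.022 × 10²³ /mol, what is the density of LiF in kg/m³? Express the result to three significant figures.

2630 kg/m³

The rock-salt structure contains Z = 4 formula units per cell; M(LiF) = 6.940 + 19.00 = 25.94 g/mol.
a³ = (4.030 × 10^-8 cm)³ = 6.545 × 10^-23 cm³.
ρ = 4 × 25.94 / (6.022 × 10²³ × 6.545 × 10^-23) = 2.633 g/cm³ = 2630 kg/m³.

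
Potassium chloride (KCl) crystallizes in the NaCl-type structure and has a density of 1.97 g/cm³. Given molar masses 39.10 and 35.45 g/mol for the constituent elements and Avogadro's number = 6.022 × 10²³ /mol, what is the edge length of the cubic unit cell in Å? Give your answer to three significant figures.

6.31 Å

M(KCl) = 74.55 g/mol; Z = 4 formula units per cell.
a³ = Z·M/(N_A·ρ) = 4 × 74.55 / (6.022 × 10²³ × 1.97) = 2.514 × 10^-22 cm³, so a = 6.311 × 10^-8 cm = 6.31 Å.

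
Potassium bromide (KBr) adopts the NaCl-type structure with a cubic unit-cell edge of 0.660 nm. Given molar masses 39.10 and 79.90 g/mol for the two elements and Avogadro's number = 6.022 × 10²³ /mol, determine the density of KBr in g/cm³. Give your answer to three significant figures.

The NaCl-type structure contains Z = 4 formula units per cell; M(KBr) = 39.10 + 79.90 = 119.0 g/mol.
a³ = (6.600 × 10^-8 cm)³ = 2.875 × 10^-22 cm³.
ρ = 4 × 119.0 / (6.022 × 10²³ × 2.875 × 10^-22) = 2.749 g/cm³.

2.75 g/cm³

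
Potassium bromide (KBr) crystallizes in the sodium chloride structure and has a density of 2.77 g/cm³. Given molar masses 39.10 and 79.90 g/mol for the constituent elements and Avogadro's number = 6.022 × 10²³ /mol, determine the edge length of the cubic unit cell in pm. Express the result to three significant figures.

658 pm

M(KBr) = 119.0 g/mol; Z = 4 formula units per cell.
a³ = Z·M/(N_A·ρ) = 4 × 119.0 / (6.022 × 10²³ × 2.77) = 2.854 × 10^-22 cm³, so a = 6.584 × 10^-8 cm = 658 pm.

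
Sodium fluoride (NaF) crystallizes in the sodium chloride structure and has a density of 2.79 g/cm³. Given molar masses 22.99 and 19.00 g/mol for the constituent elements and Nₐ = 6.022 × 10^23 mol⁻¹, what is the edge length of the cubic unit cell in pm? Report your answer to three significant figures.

464 pm

M(NaF) = 41.99 g/mol; Z = 4 formula units per cell.
a³ = Z·M/(N_A·ρ) = 4 × 41.99 / (6.022 × 10²³ × 2.79) = 9.997 × 10^-23 cm³, so a = 4.641 × 10^-8 cm = 464 pm.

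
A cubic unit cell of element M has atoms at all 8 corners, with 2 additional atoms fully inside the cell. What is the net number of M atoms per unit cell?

Corner atoms are shared by 8 cells (1/8 each), interior atoms are unshared.
Net atoms = 8 × 1/8 + 2 = 1 + 2 = 3.

3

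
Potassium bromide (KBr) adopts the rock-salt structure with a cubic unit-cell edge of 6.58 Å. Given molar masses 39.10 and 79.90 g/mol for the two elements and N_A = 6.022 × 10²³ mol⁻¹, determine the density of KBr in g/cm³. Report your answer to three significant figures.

The rock-salt structure contains Z = 4 formula units per cell; M(KBr) = 39.10 + 79.90 = 119.0 g/mol.
a³ = (6.580 × 10^-8 cm)³ = 2.849 × 10^-22 cm³.
ρ = 4 × 119.0 / (6.022 × 10²³ × 2.849 × 10^-22) = 2.775 g/cm³.

2.77 g/cm³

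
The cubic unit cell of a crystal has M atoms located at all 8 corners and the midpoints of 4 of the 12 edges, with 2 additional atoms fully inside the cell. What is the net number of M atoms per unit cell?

Corner atoms are shared by 8 cells (1/8 each), edge atoms by 4 (1/4 each), interior atoms are unshared.
Net atoms = 8 × 1/8 + 4 × 1/4 + 2 = 1 + 1 + 2 = 4.

4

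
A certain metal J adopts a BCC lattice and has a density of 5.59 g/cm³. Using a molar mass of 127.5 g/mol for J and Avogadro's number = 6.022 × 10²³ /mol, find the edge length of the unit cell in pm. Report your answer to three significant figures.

423 pm

With Z = 2 atoms per BCC cell, a³ = Z·M/(N_A·ρ) = 2 × 127.5 / (6.022 × 10²³ × 5.590 g/cm³) = 7.575 × 10^-23 cm³.
a = (7.575 × 10^-23)^(1/3) = 4.231 × 10^-8 cm = 423 pm.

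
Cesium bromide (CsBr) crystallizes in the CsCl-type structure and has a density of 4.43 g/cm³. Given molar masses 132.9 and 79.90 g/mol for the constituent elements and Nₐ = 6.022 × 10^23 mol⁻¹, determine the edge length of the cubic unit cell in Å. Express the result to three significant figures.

M(CsBr) = 212.8 g/mol; Z = 1 formula unit per cell.
a³ = Z·M/(N_A·ρ) = 1 × 212.8 / (6.022 × 10²³ × 4.43) = 7.977 × 10^-23 cm³, so a = 4.305 × 10^-8 cm = 4.30 Å.

4.30 Å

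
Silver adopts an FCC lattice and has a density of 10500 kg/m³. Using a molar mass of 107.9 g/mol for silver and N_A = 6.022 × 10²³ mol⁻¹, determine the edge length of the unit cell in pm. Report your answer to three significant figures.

409 pm

With Z = 4 atoms per FCC cell, a³ = Z·M/(N_A·ρ) = 4 × 107.9 / (6.022 × 10²³ × 10.50 g/cm³) = 6.826 × 10^-23 cm³.
a = (6.826 × 10^-23)^(1/3) = 4.087 × 10^-8 cm = 409 pm.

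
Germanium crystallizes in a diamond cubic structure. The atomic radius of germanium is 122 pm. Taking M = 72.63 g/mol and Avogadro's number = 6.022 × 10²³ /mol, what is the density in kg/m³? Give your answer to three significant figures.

In a diamond cubic lattice, nearest neighbors lie along the body diagonal with √3·a = 8r, giving a = 563.5 pm = 5.635 × 10^-8 cm.
With Z = 8, ρ = Z·M/(N_A·a³) = 8 × 72.63 / (6.022 × 10²³ × 1.789 × 10^-22) = 5.393 g/cm³ = 5390 kg/m³.

5390 kg/m³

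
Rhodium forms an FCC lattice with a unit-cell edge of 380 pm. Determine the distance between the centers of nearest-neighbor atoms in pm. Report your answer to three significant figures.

269 pm

In an FCC structure, atoms touch along the face diagonal, so √2·a = 4r; the nearest-neighbor distance equals 2r = 0.7071·a.
d = 0.7071 × 380 = 269 pm.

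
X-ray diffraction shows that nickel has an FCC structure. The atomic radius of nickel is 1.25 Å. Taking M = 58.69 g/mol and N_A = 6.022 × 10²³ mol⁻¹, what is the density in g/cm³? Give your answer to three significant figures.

In an FCC lattice, atoms touch along the face diagonal, so √2·a = 4r, giving a = 3.536 Å = 3.536 × 10^-8 cm.
With Z = 4, ρ = Z·M/(N_A·a³) = 4 × 58.69 / (6.022 × 10²³ × 4.419 × 10^-23) = 8.821 g/cm³.

8.82 g/cm³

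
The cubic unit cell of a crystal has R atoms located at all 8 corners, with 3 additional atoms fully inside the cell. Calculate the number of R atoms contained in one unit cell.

Corner atoms are shared by 8 cells (1/8 each), interior atoms are unshared.
Net atoms = 8 × 1/8 + 3 = 1 + 3 = 4.

4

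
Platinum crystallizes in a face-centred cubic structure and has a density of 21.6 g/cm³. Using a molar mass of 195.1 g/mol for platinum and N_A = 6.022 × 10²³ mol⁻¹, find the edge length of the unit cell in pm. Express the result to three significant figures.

391 pm

With Z = 4 atoms per FCC cell, a³ = Z·M/(N_A·ρ) = 4 × 195.1 / (6.022 × 10²³ × 21.60 g/cm³) = 6.000 × 10^-23 cm³.
a = (6.000 × 10^-23)^(1/3) = 3.915 × 10^-8 cm = 391 pm.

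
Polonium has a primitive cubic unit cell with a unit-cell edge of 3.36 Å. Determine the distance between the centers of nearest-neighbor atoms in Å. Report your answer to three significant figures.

In a simple cubic structure, atoms touch along the cell edge, so a = 2r; the nearest-neighbor distance equals 2r = 1.000·a.
d = 1.000 × 3.36 = 3.36 Å.

3.36 Å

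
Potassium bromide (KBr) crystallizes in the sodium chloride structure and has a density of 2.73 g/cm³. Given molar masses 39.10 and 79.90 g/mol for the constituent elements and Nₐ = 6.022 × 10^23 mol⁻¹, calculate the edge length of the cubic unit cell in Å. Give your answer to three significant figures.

M(KBr) = 119.0 g/mol; Z = 4 formula units per cell.
a³ = Z·M/(N_A·ρ) = 4 × 119.0 / (6.022 × 10²³ × 2.73) = 2.895 × 10^-22 cm³, so a = 6.616 × 10^-8 cm = 6.62 Å.

6.62 Å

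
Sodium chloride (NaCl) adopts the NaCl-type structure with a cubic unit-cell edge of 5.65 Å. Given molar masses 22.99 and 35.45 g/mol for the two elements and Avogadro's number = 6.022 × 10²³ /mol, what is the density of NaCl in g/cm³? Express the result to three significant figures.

2.15 g/cm³

The NaCl-type structure contains Z = 4 formula units per cell; M(NaCl) = 22.99 + 35.45 = 58.44 g/mol.
a³ = (5.650 × 10^-8 cm)³ = 1.804 × 10^-22 cm³.
ρ = 4 × 58.44 / (6.022 × 10²³ × 1.804 × 10^-22) = 2.152 g/cm³.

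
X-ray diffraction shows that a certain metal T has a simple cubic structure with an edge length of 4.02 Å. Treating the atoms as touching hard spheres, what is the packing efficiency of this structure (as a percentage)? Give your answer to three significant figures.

In a simple cubic lattice atoms touch along the cell edge, so a = 2r, so r = 0.5000a = 2.010 Å.
Packing fraction = Z·(4/3)πr³ / a³ = 1 × (4/3)π × (2.010)³ / (4.02)³ = 0.5236 = 52.4%.

52.4%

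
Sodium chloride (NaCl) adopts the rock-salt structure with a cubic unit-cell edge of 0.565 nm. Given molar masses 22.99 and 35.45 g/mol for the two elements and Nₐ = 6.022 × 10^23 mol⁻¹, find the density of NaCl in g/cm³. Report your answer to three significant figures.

The rock-salt structure contains Z = 4 formula units per cell; M(NaCl) = 22.99 + 35.45 = 58.44 g/mol.
a³ = (5.650 × 10^-8 cm)³ = 1.804 × 10^-22 cm³.
ρ = 4 × 58.44 / (6.022 × 10²³ × 1.804 × 10^-22) = 2.152 g/cm³.

2.15 g/cm³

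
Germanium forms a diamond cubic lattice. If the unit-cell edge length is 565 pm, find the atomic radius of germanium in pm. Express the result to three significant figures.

In a diamond cubic lattice, nearest neighbors lie along the body diagonal with √3·a = 8r.
r = √3·a/8 = 1.7321 × 565 / 8 = 122 pm.

122 pm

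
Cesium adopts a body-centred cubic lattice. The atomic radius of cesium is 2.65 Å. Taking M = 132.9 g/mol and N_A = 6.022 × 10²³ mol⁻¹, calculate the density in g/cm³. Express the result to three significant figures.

1.93 g/cm³

In a BCC lattice, atoms touch along the body diagonal, so √3·a = 4r, giving a = 6.120 Å = 6.120 × 10^-8 cm.
With Z = 2, ρ = Z·M/(N_A·a³) = 2 × 132.9 / (6.022 × 10²³ × 2.292 × 10^-22) = 1.926 g/cm³.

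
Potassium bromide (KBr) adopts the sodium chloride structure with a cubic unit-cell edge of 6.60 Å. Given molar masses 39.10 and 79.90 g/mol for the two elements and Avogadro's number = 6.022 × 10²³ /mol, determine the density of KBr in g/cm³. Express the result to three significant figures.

The sodium chloride structure contains Z = 4 formula units per cell; M(KBr) = 39.10 + 79.90 = 119.0 g/mol.
a³ = (6.600 × 10^-8 cm)³ = 2.875 × 10^-22 cm³.
ρ = 4 × 119.0 / (6.022 × 10²³ × 2.875 × 10^-22) = 2.749 g/cm³.

2.75 g/cm³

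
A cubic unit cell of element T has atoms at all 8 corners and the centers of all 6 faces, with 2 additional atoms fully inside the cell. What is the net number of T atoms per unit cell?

Corner atoms are shared by 8 cells (1/8 each), face atoms by 2 (1/2 each), interior atoms are unshared.
Net atoms = 8 × 1/8 + 6 × 1/2 + 2 = 1 + 3 + 2 = 6.

6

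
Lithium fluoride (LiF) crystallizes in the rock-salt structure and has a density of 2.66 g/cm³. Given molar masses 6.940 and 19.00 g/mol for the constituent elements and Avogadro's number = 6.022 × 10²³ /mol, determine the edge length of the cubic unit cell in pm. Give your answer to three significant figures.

M(LiF) = 25.94 g/mol; Z = 4 formula units per cell.
a³ = Z·M/(N_A·ρ) = 4 × 25.94 / (6.022 × 10²³ × 2.66) = 6.478 × 10^-23 cm³, so a = 4.016 × 10^-8 cm = 402 pm.

402 pm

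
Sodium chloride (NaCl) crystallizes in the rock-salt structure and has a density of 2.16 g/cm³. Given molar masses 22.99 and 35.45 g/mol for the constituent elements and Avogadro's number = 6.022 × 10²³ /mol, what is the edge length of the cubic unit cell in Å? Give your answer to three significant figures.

M(NaCl) = 58.44 g/mol; Z = 4 formula units per cell.
a³ = Z·M/(N_A·ρ) = 4 × 58.44 / (6.022 × 10²³ × 2.16) = 1.797 × 10^-22 cm³, so a = 5.643 × 10^-8 cm = 5.64 Å.

5.64 Å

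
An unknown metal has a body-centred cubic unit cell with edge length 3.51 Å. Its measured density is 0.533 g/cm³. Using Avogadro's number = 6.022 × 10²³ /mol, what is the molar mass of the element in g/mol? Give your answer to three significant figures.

A BCC cell has Z = 2 atoms; a = 3.510 × 10^-8 cm.
M = ρ·N_A·a³/Z = 0.533 × 6.022 × 10²³ × 4.324 × 10^-23 / 2 = 6.94 g/mol.

6.94 g/mol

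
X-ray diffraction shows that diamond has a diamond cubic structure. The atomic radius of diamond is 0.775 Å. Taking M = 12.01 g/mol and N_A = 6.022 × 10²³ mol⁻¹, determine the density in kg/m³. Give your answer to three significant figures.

In a diamond cubic lattice, nearest neighbors lie along the body diagonal with √3·a = 8r, giving a = 3.580 Å = 3.580 × 10^-8 cm.
With Z = 8, ρ = Z·M/(N_A·a³) = 8 × 12.01 / (6.022 × 10²³ × 4.587 × 10^-23) = 3.479 g/cm³ = 3480 kg/m³.

3480 kg/m³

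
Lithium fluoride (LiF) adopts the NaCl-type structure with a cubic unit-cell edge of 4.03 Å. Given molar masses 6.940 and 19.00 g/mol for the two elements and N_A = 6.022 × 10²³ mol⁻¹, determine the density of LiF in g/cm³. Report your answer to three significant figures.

The NaCl-type structure contains Z = 4 formula units per cell; M(LiF) = 6.940 + 19.00 = 25.94 g/mol.
a³ = (4.030 × 10^-8 cm)³ = 6.545 × 10^-23 cm³.
ρ = 4 × 25.94 / (6.022 × 10²³ × 6.545 × 10^-23) = 2.633 g/cm³.

2.63 g/cm³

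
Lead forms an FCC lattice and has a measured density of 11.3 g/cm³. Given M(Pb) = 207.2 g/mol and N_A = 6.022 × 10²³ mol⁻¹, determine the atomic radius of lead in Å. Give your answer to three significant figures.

For an FCC cell (Z = 4), a³ = Z·M/(N_A·ρ) = 4 × 207.2 / (6.022 × 10²³ × 11.30) = 1.218 × 10^-22 cm³, so a = 4.957 × 10^-8 cm = 4.957 Å.
Atoms touch along the face diagonal, so √2·a = 4r, so r = 0.3536 × a = 1.75 Å.

1.75 Å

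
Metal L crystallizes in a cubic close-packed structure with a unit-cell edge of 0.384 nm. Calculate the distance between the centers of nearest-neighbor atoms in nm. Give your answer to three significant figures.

0.272 nm

In an FCC structure, atoms touch along the face diagonal, so √2·a = 4r; the nearest-neighbor distance equals 2r = 0.7071·a.
d = 0.7071 × 0.384 = 0.272 nm.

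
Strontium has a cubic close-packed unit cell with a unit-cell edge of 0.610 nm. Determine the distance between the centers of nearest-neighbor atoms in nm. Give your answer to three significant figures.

0.431 nm

In an FCC structure, atoms touch along the face diagonal, so √2·a = 4r; the nearest-neighbor distance equals 2r = 0.7071·a.
d = 0.7071 × 0.610 = 0.431 nm.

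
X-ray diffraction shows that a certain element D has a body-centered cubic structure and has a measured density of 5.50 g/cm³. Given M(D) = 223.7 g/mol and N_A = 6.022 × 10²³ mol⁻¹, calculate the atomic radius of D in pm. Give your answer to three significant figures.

222 pm

For a BCC cell (Z = 2), a³ = Z·M/(N_A·ρ) = 2 × 223.7 / (6.022 × 10²³ × 5.500) = 1.351 × 10^-22 cm³, so a = 5.131 × 10^-8 cm = 513.1 pm.
Atoms touch along the body diagonal, so √3·a = 4r, so r = 0.4330 × a = 222 pm.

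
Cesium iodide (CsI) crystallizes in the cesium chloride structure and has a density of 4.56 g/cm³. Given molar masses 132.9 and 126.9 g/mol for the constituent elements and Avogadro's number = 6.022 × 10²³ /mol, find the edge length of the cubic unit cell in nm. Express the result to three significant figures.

0.456 nm

M(CsI) = 259.8 g/mol; Z = 1 formula unit per cell.
a³ = Z·M/(N_A·ρ) = 1 × 259.8 / (6.022 × 10²³ × 4.56) = 9.461 × 10^-23 cm³, so a = 4.557 × 10^-8 cm = 0.456 nm.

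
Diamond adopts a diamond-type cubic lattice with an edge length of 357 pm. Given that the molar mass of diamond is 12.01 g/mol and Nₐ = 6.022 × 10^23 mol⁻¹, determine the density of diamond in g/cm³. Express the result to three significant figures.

3.51 g/cm³

A diamond cubic unit cell contains Z = 8 atoms.
Cell volume: a³ = (357 pm)³ = (3.570 × 10^-8 cm)³ = 4.550 × 10^-23 cm³.
ρ = Z·M/(N_A·a³) = 8 × 12.01 / (6.022 × 10²³ × 4.550 × 10^-23) = 3.507 g/cm³.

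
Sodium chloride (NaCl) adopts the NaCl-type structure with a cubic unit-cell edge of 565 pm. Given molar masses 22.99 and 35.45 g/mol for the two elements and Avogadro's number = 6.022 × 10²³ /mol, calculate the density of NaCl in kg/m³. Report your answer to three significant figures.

2150 kg/m³

The NaCl-type structure contains Z = 4 formula units per cell; M(NaCl) = 22.99 + 35.45 = 58.44 g/mol.
a³ = (5.650 × 10^-8 cm)³ = 1.804 × 10^-22 cm³.
ρ = 4 × 58.44 / (6.022 × 10²³ × 1.804 × 10^-22) = 2.152 g/cm³ = 2150 kg/m³.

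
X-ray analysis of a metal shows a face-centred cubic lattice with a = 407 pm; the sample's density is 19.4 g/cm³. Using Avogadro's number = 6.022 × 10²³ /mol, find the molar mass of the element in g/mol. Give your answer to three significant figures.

197 g/mol

An FCC cell has Z = 4 atoms; a = 4.070 × 10^-8 cm.
M = ρ·N_A·a³/Z = 19.4 × 6.022 × 10²³ × 6.742 × 10^-23 / 4 = 197 g/mol.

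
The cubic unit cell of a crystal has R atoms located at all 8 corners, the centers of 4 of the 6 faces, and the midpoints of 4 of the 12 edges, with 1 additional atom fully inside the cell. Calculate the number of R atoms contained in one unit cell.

5

Corner atoms are shared by 8 cells (1/8 each), face atoms by 2 (1/2 each), edge atoms by 4 (1/4 each), interior atoms are unshared.
Net atoms = 8 × 1/8 + 4 × 1/2 + 4 × 1/4 + 1 = 1 + 2 + 1 + 1 = 5.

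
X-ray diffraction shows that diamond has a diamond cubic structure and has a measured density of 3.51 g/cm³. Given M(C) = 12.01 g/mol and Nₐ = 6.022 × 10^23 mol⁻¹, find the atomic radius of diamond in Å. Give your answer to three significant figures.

For a diamond cubic cell (Z = 8), a³ = Z·M/(N_A·ρ) = 8 × 12.01 / (6.022 × 10²³ × 3.510) = 4.546 × 10^-23 cm³, so a = 3.569 × 10^-8 cm = 3.569 Å.
Nearest neighbors lie along the body diagonal with √3·a = 8r, so r = 0.2165 × a = 0.773 Å.

0.773 Å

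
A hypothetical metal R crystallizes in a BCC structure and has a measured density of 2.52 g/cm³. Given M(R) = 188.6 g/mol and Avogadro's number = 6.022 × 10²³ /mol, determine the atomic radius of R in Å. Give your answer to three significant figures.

For a BCC cell (Z = 2), a³ = Z·M/(N_A·ρ) = 2 × 188.6 / (6.022 × 10²³ × 2.520) = 2.486 × 10^-22 cm³, so a = 6.287 × 10^-8 cm = 6.287 Å.
Atoms touch along the body diagonal, so √3·a = 4r, so r = 0.4330 × a = 2.72 Å.

2.72 Å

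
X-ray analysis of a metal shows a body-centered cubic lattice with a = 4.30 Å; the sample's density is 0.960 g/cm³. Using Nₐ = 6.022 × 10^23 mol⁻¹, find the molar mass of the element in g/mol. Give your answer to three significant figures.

A BCC cell has Z = 2 atoms; a = 4.300 × 10^-8 cm.
M = ρ·N_A·a³/Z = 0.960 × 6.022 × 10²³ × 7.951 × 10^-23 / 2 = 23.0 g/mol.

23.0 g/mol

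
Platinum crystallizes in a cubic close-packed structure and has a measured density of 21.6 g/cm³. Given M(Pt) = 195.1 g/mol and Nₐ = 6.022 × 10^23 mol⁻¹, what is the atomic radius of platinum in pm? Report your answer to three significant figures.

138 pm

For an FCC cell (Z = 4), a³ = Z·M/(N_A·ρ) = 4 × 195.1 / (6.022 × 10²³ × 21.60) = 6.000 × 10^-23 cm³, so a = 3.915 × 10^-8 cm = 391.5 pm.
Atoms touch along the face diagonal, so √2·a = 4r, so r = 0.3536 × a = 138 pm.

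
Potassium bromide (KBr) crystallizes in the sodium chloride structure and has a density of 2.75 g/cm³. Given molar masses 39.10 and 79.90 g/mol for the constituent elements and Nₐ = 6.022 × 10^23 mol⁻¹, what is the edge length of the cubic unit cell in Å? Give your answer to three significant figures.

M(KBr) = 119.0 g/mol; Z = 4 formula units per cell.
a³ = Z·M/(N_A·ρ) = 4 × 119.0 / (6.022 × 10²³ × 2.75) = 2.874 × 10^-22 cm³, so a = 6.600 × 10^-8 cm = 6.60 Å.

6.60 Å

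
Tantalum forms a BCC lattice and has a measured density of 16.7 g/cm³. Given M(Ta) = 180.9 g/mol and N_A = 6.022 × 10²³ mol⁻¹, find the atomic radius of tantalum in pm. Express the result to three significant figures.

143 pm

For a BCC cell (Z = 2), a³ = Z·M/(N_A·ρ) = 2 × 180.9 / (6.022 × 10²³ × 16.70) = 3.598 × 10^-23 cm³, so a = 3.301 × 10^-8 cm = 330.1 pm.
Atoms touch along the body diagonal, so √3·a = 4r, so r = 0.4330 × a = 143 pm.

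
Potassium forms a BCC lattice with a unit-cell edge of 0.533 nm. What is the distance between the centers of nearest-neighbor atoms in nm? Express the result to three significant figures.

In a BCC structure, atoms touch along the body diagonal, so √3·a = 4r; the nearest-neighbor distance equals 2r = 0.8660·a.
d = 0.8660 × 0.533 = 0.462 nm.

0.462 nm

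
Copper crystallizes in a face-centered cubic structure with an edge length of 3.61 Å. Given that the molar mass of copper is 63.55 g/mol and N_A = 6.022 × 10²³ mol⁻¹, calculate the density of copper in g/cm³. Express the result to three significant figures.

8.97 g/cm³

An FCC unit cell contains Z = 4 atoms.
Cell volume: a³ = (3.61 Å)³ = (3.610 × 10^-8 cm)³ = 4.705 × 10^-23 cm³.
ρ = Z·M/(N_A·a³) = 4 × 63.55 / (6.022 × 10²³ × 4.705 × 10^-23) = 8.972 g/cm³.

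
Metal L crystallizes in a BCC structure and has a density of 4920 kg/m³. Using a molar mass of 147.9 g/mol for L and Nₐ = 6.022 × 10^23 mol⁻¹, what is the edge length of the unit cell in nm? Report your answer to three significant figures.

0.464 nm

With Z = 2 atoms per BCC cell, a³ = Z·M/(N_A·ρ) = 2 × 147.9 / (6.022 × 10²³ × 4.920 g/cm³) = 9.984 × 10^-23 cm³.
a = (9.984 × 10^-23)^(1/3) = 4.639 × 10^-8 cm = 0.464 nm.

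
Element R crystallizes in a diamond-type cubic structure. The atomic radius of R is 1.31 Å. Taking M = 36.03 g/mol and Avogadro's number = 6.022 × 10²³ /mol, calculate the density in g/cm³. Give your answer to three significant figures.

In a diamond cubic lattice, nearest neighbors lie along the body diagonal with √3·a = 8r, giving a = 6.051 Å = 6.051 × 10^-8 cm.
With Z = 8, ρ = Z·M/(N_A·a³) = 8 × 36.03 / (6.022 × 10²³ × 2.215 × 10^-22) = 2.161 g/cm³.

2.16 g/cm³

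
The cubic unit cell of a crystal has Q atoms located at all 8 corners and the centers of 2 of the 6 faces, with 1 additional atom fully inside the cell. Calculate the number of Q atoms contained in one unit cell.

3

Corner atoms are shared by 8 cells (1/8 each), face atoms by 2 (1/2 each), interior atoms are unshared.
Net atoms = 8 × 1/8 + 2 × 1/2 + 1 = 1 + 1 + 1 = 3.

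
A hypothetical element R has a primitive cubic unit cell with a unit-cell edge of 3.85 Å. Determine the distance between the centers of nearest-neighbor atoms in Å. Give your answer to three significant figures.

In a simple cubic structure, atoms touch along the cell edge, so a = 2r; the nearest-neighbor distance equals 2r = 1.000·a.
d = 1.000 × 3.85 = 3.85 Å.

3.85 Å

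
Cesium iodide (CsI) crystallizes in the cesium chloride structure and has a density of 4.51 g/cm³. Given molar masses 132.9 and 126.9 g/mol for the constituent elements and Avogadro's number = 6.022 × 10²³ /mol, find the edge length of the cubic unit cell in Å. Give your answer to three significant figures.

M(CsI) = 259.8 g/mol; Z = 1 formula unit per cell.
a³ = Z·M/(N_A·ρ) = 1 × 259.8 / (6.022 × 10²³ × 4.51) = 9.566 × 10^-23 cm³, so a = 4.573 × 10^-8 cm = 4.57 Å.

4.57 Å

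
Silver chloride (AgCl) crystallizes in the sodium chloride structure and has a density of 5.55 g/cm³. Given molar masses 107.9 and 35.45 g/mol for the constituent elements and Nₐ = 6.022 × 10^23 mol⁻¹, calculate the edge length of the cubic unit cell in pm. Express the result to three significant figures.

M(AgCl) = 143.35 g/mol; Z = 4 formula units per cell.
a³ = Z·M/(N_A·ρ) = 4 × 143.35 / (6.022 × 10²³ × 5.55) = 1.716 × 10^-22 cm³, so a = 5.557 × 10^-8 cm = 556 pm.

556 pm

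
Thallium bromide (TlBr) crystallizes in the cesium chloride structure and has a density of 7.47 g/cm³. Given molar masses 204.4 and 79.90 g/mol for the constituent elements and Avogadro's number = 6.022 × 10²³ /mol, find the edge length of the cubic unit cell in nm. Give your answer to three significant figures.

M(TlBr) = 284.3 g/mol; Z = 1 formula unit per cell.
a³ = Z·M/(N_A·ρ) = 1 × 284.3 / (6.022 × 10²³ × 7.47) = 6.320 × 10^-23 cm³, so a = 3.983 × 10^-8 cm = 0.398 nm.

0.398 nm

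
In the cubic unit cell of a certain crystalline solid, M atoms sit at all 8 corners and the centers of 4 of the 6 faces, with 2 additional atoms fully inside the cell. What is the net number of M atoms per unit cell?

Corner atoms are shared by 8 cells (1/8 each), face atoms by 2 (1/2 each), interior atoms are unshared.
Net atoms = 8 × 1/8 + 4 × 1/2 + 2 = 1 + 2 + 2 = 5.

5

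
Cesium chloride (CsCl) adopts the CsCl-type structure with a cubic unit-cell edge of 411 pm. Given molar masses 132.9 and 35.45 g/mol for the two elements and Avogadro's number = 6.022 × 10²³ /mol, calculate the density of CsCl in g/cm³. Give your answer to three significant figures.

4.03 g/cm³

The CsCl-type structure contains Z = 1 formula unit per cell; M(CsCl) = 132.9 + 35.45 = 168.35 g/mol.
a³ = (4.110 × 10^-8 cm)³ = 6.943 × 10^-23 cm³.
ρ = 1 × 168.35 / (6.022 × 10²³ × 6.943 × 10^-23) = 4.027 g/cm³.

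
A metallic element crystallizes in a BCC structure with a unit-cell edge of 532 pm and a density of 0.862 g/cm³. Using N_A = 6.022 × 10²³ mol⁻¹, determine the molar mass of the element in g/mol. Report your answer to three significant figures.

A BCC cell has Z = 2 atoms; a = 5.320 × 10^-8 cm.
M = ρ·N_A·a³/Z = 0.862 × 6.022 × 10²³ × 1.506 × 10^-22 / 2 = 39.1 g/mol.

39.1 g/mol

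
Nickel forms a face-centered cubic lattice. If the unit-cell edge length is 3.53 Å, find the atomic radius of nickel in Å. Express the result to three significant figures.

In an FCC lattice, atoms touch along the face diagonal, so √2·a = 4r.
r = √2·a/4 = 1.4142 × 3.53 / 4 = 1.25 Å.

1.25 Å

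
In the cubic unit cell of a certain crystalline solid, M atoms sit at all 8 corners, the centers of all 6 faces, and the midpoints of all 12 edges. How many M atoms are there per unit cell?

Corner atoms are shared by 8 cells (1/8 each), face atoms by 2 (1/2 each), edge atoms by 4 (1/4 each).
Net atoms = 8 × 1/8 + 6 × 1/2 + 12 × 1/4 = 1 + 3 + 3 = 7.

7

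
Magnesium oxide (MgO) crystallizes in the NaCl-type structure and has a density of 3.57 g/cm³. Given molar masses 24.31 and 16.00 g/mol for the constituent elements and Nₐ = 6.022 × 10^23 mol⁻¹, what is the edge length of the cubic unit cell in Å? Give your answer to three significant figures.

M(MgO) = 40.31 g/mol; Z = 4 formula units per cell.
a³ = Z·M/(N_A·ρ) = 4 × 40.31 / (6.022 × 10²³ × 3.57) = 7.500 × 10^-23 cm³, so a = 4.217 × 10^-8 cm = 4.22 Å.

4.22 Å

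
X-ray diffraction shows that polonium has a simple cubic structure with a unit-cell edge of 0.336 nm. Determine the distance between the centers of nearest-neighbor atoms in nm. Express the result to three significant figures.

In a simple cubic structure, atoms touch along the cell edge, so a = 2r; the nearest-neighbor distance equals 2r = 1.000·a.
d = 1.000 × 0.336 = 0.336 nm.

0.336 nm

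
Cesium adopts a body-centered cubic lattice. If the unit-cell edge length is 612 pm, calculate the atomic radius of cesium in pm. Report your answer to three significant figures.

In a BCC lattice, atoms touch along the body diagonal, so √3·a = 4r.
r = √3·a/4 = 1.7321 × 612 / 4 = 265 pm.

265 pm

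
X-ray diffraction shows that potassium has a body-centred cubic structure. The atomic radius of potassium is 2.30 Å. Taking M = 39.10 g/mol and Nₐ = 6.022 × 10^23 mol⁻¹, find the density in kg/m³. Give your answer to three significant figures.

867 kg/m³

In a BCC lattice, atoms touch along the body diagonal, so √3·a = 4r, giving a = 5.312 Å = 5.312 × 10^-8 cm.
With Z = 2, ρ = Z·M/(N_A·a³) = 2 × 39.10 / (6.022 × 10²³ × 1.499 × 10^-22) = 0.8665 g/cm³ = 867 kg/m³.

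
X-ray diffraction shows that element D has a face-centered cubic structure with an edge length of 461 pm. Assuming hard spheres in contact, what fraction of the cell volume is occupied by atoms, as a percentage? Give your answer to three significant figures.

In an FCC lattice atoms touch along the face diagonal, so √2·a = 4r, so r = 0.3536a = 163.0 pm.
Packing fraction = Z·(4/3)πr³ / a³ = 4 × (4/3)π × (163.0)³ / (461)³ = 0.7405 = 74.0%.

74.0%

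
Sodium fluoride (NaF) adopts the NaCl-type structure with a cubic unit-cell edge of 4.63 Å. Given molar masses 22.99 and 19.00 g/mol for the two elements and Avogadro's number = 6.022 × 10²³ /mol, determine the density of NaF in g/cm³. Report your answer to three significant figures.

2.81 g/cm³

The NaCl-type structure contains Z = 4 formula units per cell; M(NaF) = 22.99 + 19.00 = 41.99 g/mol.
a³ = (4.630 × 10^-8 cm)³ = 9.925 × 10^-23 cm³.
ρ = 4 × 41.99 / (6.022 × 10²³ × 9.925 × 10^-23) = 2.810 g/cm³.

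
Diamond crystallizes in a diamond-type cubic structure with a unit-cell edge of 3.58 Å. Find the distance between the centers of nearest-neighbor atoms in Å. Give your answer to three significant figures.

In a diamond cubic structure, nearest neighbors lie along the body diagonal with √3·a = 8r; the nearest-neighbor distance equals 2r = 0.4330·a.
d = 0.4330 × 3.58 = 1.55 Å.

1.55 Å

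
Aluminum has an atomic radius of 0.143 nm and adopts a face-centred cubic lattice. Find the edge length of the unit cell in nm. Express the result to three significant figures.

In an FCC lattice, atoms touch along the face diagonal, so √2·a = 4r.
a = 4r/√2 = 4 × 0.143 / 1.4142 = 0.404 nm.

0.404 nm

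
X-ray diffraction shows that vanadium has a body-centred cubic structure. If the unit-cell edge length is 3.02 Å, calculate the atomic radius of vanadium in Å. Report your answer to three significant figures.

1.31 Å

In a BCC lattice, atoms touch along the body diagonal, so √3·a = 4r.
r = √3·a/4 = 1.7321 × 3.02 / 4 = 1.31 Å.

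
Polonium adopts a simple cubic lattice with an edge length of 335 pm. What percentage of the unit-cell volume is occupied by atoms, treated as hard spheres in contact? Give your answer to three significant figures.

In a simple cubic lattice atoms touch along the cell edge, so a = 2r, so r = 0.5000a = 167.5 pm.
Packing fraction = Z·(4/3)πr³ / a³ = 1 × (4/3)π × (167.5)³ / (335)³ = 0.5236 = 52.4%.

52.4%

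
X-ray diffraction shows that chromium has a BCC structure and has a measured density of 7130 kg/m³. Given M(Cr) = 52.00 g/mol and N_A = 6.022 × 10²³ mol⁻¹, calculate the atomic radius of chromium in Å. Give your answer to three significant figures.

1.25 Å

For a BCC cell (Z = 2), a³ = Z·M/(N_A·ρ) = 2 × 52.00 / (6.022 × 10²³ × 7.130) = 2.422 × 10^-23 cm³, so a = 2.893 × 10^-8 cm = 2.893 Å.
Atoms touch along the body diagonal, so √3·a = 4r, so r = 0.4330 × a = 1.25 Å.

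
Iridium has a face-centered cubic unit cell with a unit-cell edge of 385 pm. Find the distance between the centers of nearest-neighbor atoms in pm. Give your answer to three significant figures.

272 pm

In an FCC structure, atoms touch along the face diagonal, so √2·a = 4r; the nearest-neighbor distance equals 2r = 0.7071·a.
d = 0.7071 × 385 = 272 pm.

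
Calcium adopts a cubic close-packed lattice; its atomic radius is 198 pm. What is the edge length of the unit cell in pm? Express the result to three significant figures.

In an FCC lattice, atoms touch along the face diagonal, so √2·a = 4r.
a = 4r/√2 = 4 × 198 / 1.4142 = 560 pm.

560 pm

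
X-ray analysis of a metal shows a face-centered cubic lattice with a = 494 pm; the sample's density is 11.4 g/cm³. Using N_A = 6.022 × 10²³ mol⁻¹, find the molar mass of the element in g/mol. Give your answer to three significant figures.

An FCC cell has Z = 4 atoms; a = 4.940 × 10^-8 cm.
M = ρ·N_A·a³/Z = 11.4 × 6.022 × 10²³ × 1.206 × 10^-22 / 4 = 207 g/mol.

207 g/mol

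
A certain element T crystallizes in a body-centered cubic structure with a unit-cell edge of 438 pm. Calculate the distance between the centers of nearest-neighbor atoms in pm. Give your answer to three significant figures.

In a BCC structure, atoms touch along the body diagonal, so √3·a = 4r; the nearest-neighbor distance equals 2r = 0.8660·a.
d = 0.8660 × 438 = 379 pm.

379 pm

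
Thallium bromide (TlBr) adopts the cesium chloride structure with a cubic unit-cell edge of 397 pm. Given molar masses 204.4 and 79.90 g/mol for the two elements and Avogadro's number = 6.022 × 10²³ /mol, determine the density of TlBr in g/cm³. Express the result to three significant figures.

7.55 g/cm³

The cesium chloride structure contains Z = 1 formula unit per cell; M(TlBr) = 204.4 + 79.90 = 284.3 g/mol.
a³ = (3.970 × 10^-8 cm)³ = 6.257 × 10^-23 cm³.
ρ = 1 × 284.3 / (6.022 × 10²³ × 6.257 × 10^-23) = 7.545 g/cm³.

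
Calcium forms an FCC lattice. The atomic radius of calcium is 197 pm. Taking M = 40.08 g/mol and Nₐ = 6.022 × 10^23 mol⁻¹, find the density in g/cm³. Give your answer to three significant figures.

In an FCC lattice, atoms touch along the face diagonal, so √2·a = 4r, giving a = 557.2 pm = 5.572 × 10^-8 cm.
With Z = 4, ρ = Z·M/(N_A·a³) = 4 × 40.08 / (6.022 × 10²³ × 1.730 × 10^-22) = 1.539 g/cm³.

1.54 g/cm³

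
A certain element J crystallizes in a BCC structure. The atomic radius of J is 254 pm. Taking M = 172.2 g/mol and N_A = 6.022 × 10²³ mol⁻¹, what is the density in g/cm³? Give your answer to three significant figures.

2.83 g/cm³

In a BCC lattice, atoms touch along the body diagonal, so √3·a = 4r, giving a = 586.6 pm = 5.866 × 10^-8 cm.
With Z = 2, ρ = Z·M/(N_A·a³) = 2 × 172.2 / (6.022 × 10²³ × 2.018 × 10^-22) = 2.833 g/cm³.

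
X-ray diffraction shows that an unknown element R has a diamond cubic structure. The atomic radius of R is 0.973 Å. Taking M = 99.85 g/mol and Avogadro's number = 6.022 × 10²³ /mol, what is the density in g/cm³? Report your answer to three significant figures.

In a diamond cubic lattice, nearest neighbors lie along the body diagonal with √3·a = 8r, giving a = 4.494 Å = 4.494 × 10^-8 cm.
With Z = 8, ρ = Z·M/(N_A·a³) = 8 × 99.85 / (6.022 × 10²³ × 9.077 × 10^-23) = 14.61 g/cm³.

14.6 g/cm³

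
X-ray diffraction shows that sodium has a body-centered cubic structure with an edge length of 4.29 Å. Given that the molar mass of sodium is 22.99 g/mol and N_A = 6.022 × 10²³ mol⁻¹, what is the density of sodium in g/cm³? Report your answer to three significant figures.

0.967 g/cm³

A BCC unit cell contains Z = 2 atoms.
Cell volume: a³ = (4.29 Å)³ = (4.290 × 10^-8 cm)³ = 7.895 × 10^-23 cm³.
ρ = Z·M/(N_A·a³) = 2 × 22.99 / (6.022 × 10²³ × 7.895 × 10^-23) = 0.9671 g/cm³.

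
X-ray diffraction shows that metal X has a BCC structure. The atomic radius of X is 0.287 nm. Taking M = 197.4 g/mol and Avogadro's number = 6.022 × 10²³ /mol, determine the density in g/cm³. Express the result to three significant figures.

2.25 g/cm³

In a BCC lattice, atoms touch along the body diagonal, so √3·a = 4r, giving a = 0.6628 nm = 6.628 × 10^-8 cm.
With Z = 2, ρ = Z·M/(N_A·a³) = 2 × 197.4 / (6.022 × 10²³ × 2.912 × 10^-22) = 2.252 g/cm³.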